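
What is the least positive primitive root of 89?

3

φ(89) = 89 − 1 = 88 = 2^3 · 11.
g is a primitive root iff g^(88/q) ≢ 1 (mod 89) for each prime q ∈ {2, 11}.
g = 2: 2^44 ≡ 1 — hits 1, so not a primitive root.
g = 3: 3^44 ≡ 88; 3^8 ≡ 64 — none is 1, so 3 is a primitive root.
The smallest primitive root modulo 89 is 3.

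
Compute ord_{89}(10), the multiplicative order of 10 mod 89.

The order of 10 must divide φ(89) = 89 − 1 = 88 = 2^3 · 11.
Divisors of 88: 1, 2, 4, 8, 11, 22, 44, 88.
Compute 10^d (mod 89) for the divisors d until we hit 1:
10^1 ≡ 10 (mod 89)
10^2 ≡ 11 (mod 89)
10^4 ≡ 32 (mod 89)
10^8 ≡ 45 (mod 89)
10^11 ≡ 55 (mod 89)
10^22 ≡ 88 (mod 89)
10^44 ≡ 1 (mod 89) ✓
Therefore the multiplicative order of 10 modulo 89 is 44.

44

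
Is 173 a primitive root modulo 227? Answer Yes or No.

No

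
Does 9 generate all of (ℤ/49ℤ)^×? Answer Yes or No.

No

φ(49) = φ(7^2) = 7·(7−1) = 42 = 2 · 3 · 7.
It suffices to check that the order of 9 is not a proper divisor of 42: compute 9^(42/q) for q ∈ {2, 3, 7}.
9^21 ≡ 1 (mod 49)  [q = 2: ≡ 1 ✗]
9^14 ≡ 18 (mod 49)  [q = 3: ≢ 1 ✓]
9^6 ≡ 36 (mod 49)  [q = 7: ≢ 1 ✓]
Since 9^21 ≡ 1, the order of 9 divides 21 < 42, so 9 is not a primitive root.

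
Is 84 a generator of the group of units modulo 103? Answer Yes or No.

Yes

φ(103) = 103 − 1 = 102 = 2 · 3 · 17.
It suffices to check that the order of 84 is not a proper divisor of 102: compute 84^(102/q) for q ∈ {2, 3, 17}.
84^51 ≡ 102 (mod 103)  [q = 2: ≢ 1 ✓]
84^34 ≡ 46 (mod 103)  [q = 3: ≢ 1 ✓]
84^6 ≡ 13 (mod 103)  [q = 17: ≢ 1 ✓]
Every test exponent gives a nontrivial residue, hence 84 generates the full group.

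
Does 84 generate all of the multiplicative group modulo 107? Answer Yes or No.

Yes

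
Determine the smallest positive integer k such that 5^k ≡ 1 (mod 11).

Since 5 ∈ (Z/11Z)^×, its order divides φ(11) = 11 − 1 = 10 = 2 · 5.
Divisors of 10: 1, 2, 5, 10.
Test each divisor d:
5^1 ≡ 5
5^2 ≡ 3
5^5 ≡ 1
Therefore the multiplicative order of 5 modulo 11 is 5.

5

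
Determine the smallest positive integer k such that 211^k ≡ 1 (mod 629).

By Lagrange's theorem, ord_629(211) divides φ(629) = φ(17·37) = (17−1)·(37−1) = 16·36 = 576 = 2^6 · 3^2.
Divisors of 576: 1, 2, 3, 4, 6, 8, 9, 12, 16, 18, 24, 32, 36, 48, 64, 72, 96, 144, 192, 288, 576.
Test each divisor d:
211^1 ≡ 211 (mod 629)
211^2 ≡ 491 (mod 629)
211^3 ≡ 445 (mod 629)
211^4 ≡ 174 (mod 629)
211^6 ≡ 519 (mod 629)
211^8 ≡ 84 (mod 629)
211^9 ≡ 112 (mod 629)
211^12 ≡ 149 (mod 629)
211^16 ≡ 137 (mod 629)
211^18 ≡ 593 (mod 629)
211^24 ≡ 186 (mod 629)
211^32 ≡ 528 (mod 629)
211^36 ≡ 38 (mod 629)
211^48 ≡ 1 (mod 629) ✓
The smallest such exponent is 48, so the order of 211 is 48.

48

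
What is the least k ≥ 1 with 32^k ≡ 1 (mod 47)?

Since 32 ∈ (Z/47Z)^×, its order divides φ(47) = 47 − 1 = 46 = 2 · 23.
Divisors of 46: 1, 2, 23, 46.
Test each divisor d:
32^1 ≡ 32 (mod 47)
32^2 ≡ 37 (mod 47)
32^23 ≡ 1 (mod 47) ✓
So ord_47(32) = 23.

23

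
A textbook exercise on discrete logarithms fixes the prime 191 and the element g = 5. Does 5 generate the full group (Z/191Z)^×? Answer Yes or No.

No

φ(191) = 191 − 1 = 190 = 2 · 5 · 19.
It suffices to check that the order of 5 is not a proper divisor of 190: compute 5^(190/q) for q ∈ {2, 5, 19}.
5^95 ≡ 1 (mod 191)  [q = 2: ≡ 1 ✗]
5^38 ≡ 1 (mod 191)  [q = 5: ≡ 1 ✗]
5^10 ≡ 177 (mod 191)  [q = 19: ≢ 1 ✓]
Since 5^95 ≡ 1, the order of 5 divides 95 < 190, so 5 is not a primitive root.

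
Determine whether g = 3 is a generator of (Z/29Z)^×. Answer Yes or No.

Yes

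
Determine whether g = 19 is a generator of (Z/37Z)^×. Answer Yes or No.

Yes

φ(37) = 37 − 1 = 36 = 2^2 · 3^2.
Test 19^(36/q) mod 37 for each prime factor q of 36:
19^18 ≡ 36 (mod 37)  [q = 2: ≢ 1 ✓]
19^12 ≡ 10 (mod 37)  [q = 3: ≢ 1 ✓]
None equal 1, so ord_37(19) = 36: 19 is a primitive root.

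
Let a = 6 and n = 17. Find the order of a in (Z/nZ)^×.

ord(6) | φ(17) = 17 − 1 = 16 = 2^4.
Divisors of 16: 1, 2, 4, 8, 16.
Compute 6^d (mod 17) for the divisors d until we hit 1:
6^1 ≡ 6 (mod 17)
6^2 ≡ 2 (mod 17)
6^4 ≡ 4 (mod 17)
6^8 ≡ 16 (mod 17)
6^16 ≡ 1 (mod 17) ✓
So ord_17(6) = 16.

16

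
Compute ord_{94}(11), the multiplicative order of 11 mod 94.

Since 11 ∈ (Z/94Z)^×, its order divides φ(94) = φ(2)·φ(47) = 1·46 = 46 = 2 · 23.
Divisors of 46: 1, 2, 23, 46.
Check 11^d mod 94 for each divisor in increasing order:
11^1 ≡ 11 (mod 94)
11^2 ≡ 27 (mod 94)
11^23 ≡ 93 (mod 94)
11^46 ≡ 1 (mod 94) ✓
So ord_94(11) = 46.

46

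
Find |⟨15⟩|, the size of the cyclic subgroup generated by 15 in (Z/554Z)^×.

92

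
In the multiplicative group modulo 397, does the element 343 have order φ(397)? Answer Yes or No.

φ(397) = 397 − 1 = 396 = 2^2 · 3^2 · 11.
Test 343^(396/q) mod 397 for each prime factor q of 396:
343^198 ≡ 396 (mod 397)  [q = 2: ≢ 1 ✓]
343^132 ≡ 1 (mod 397)  [q = 3: ≡ 1 ✗]
343^36 ≡ 393 (mod 397)  [q = 11: ≢ 1 ✓]
343^132 ≡ 1 shows ord(343) | 132, strictly less than φ(397); not a primitive root.

No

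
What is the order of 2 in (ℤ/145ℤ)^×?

28

By Lagrange's theorem, ord_145(2) divides φ(145) = φ(5·29) = (5−1)·(29−1) = 4·28 = 112 = 2^4 · 7.
Divisors of 112: 1, 2, 4, 7, 8, 14, 16, 28, 56, 112.
Test each divisor d:
2^1 ≡ 2 (mod 145)
2^2 ≡ 4 (mod 145)
2^4 ≡ 16 (mod 145)
2^7 ≡ 128 (mod 145)
2^8 ≡ 111 (mod 145)
2^14 ≡ 144 (mod 145)
2^16 ≡ 141 (mod 145)
2^28 ≡ 1 (mod 145) ✓
Therefore the multiplicative order of 2 modulo 145 is 28.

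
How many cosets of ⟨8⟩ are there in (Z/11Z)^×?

Since 8 ∈ (Z/11Z)^×, its order divides φ(11) = 11 − 1 = 10 = 2 · 5.
Divisors of 10: 1, 2, 5, 10.
Check 8^d mod 11 for each divisor in increasing order:
8^1 ≡ 8 (mod 11)
8^2 ≡ 9 (mod 11)
8^5 ≡ 10 (mod 11)
8^10 ≡ 1 (mod 11) ✓
So ord_11(8) = 10, hence |⟨8⟩| = 10.
[(Z/11Z)^× : ⟨8⟩] = 10/10 = 1.

1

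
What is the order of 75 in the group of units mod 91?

By Lagrange's theorem, ord_91(75) divides φ(91) = φ(7·13) = (7−1)·(13−1) = 6·12 = 72 = 2^3 · 3^2.
Divisors of 72: 1, 2, 3, 4, 6, 8, 9, 12, 18, 24, 36, 72.
Check 75^d mod 91 for each divisor in increasing order:
75^1 ≡ 75 (mod 91)
75^2 ≡ 74 (mod 91)
75^3 ≡ 90 (mod 91)
75^4 ≡ 16 (mod 91)
75^6 ≡ 1 (mod 91) ✓
The smallest such exponent is 6, so the order of 75 is 6.

6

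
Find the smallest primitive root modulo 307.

5

φ(307) = 307 − 1 = 306 = 2 · 3^2 · 17.
g is a primitive root iff g^(306/q) ≢ 1 (mod 307) for each prime q ∈ {2, 3, 17}.
g = 2: 2^153 ≡ 306; 2^102 ≡ 1 — hits 1, so not a primitive root.
g = 3: 3^153 ≡ 306; 3^102 ≡ 1 — hits 1, so not a primitive root.
g = 4: 4^153 ≡ 1 — hits 1, so not a primitive root.
g = 5: 5^153 ≡ 306; 5^102 ≡ 289; 5^18 ≡ 81 — none is 1, so 5 is a primitive root.
So 5 is the smallest generator of (Z/307Z)^×.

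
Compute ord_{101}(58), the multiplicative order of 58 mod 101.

25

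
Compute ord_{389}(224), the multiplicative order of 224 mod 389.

By Lagrange's theorem, ord_389(224) divides φ(389) = 389 − 1 = 388 = 2^2 · 97.
Divisors of 388: 1, 2, 4, 97, 194, 388.
Check 224^d mod 389 for each divisor in increasing order:
224^1 ≡ 224 (mod 389)
224^2 ≡ 384 (mod 389)
224^4 ≡ 25 (mod 389)
224^97 ≡ 115 (mod 389)
224^194 ≡ 388 (mod 389)
224^388 ≡ 1 (mod 389) ✓
Therefore the multiplicative order of 224 modulo 389 is 388.

388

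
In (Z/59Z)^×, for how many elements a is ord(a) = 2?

φ(59) = 59 − 1 = 58 = 2 · 29.
In a cyclic group of order 58, there are φ(d) elements of order d for each divisor d of 58, and zero for non-divisors.
2 | 58, and φ(2) = 2 − 1 = 1.

1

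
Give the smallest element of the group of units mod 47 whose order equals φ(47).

φ(47) = 47 − 1 = 46 = 2 · 23.
g is a primitive root iff g^(46/q) ≢ 1 (mod 47) for each prime q ∈ {2, 23}.
g = 2: 2^23 ≡ 1 — hits 1, so not a primitive root.
g = 3: 3^23 ≡ 1 — hits 1, so not a primitive root.
g = 4: 4^23 ≡ 1 — hits 1, so not a primitive root.
g = 5: 5^23 ≡ 46; 5^2 ≡ 25 — none is 1, so 5 is a primitive root.
Hence the least primitive root of 47 is 5.

5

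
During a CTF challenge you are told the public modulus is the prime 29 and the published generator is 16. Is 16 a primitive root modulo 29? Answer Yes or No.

φ(29) = 29 − 1 = 28 = 2^2 · 7.
It suffices to check that the order of 16 is not a proper divisor of 28: compute 16^(28/q) for q ∈ {2, 7}.
16^14 ≡ 1 (mod 29)  [q = 2: ≡ 1 ✗]
16^4 ≡ 25 (mod 29)  [q = 7: ≢ 1 ✓]
Since 16^14 ≡ 1, the order of 16 divides 14 < 28, so 16 is not a primitive root.

No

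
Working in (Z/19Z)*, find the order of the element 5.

9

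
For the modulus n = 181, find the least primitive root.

2

φ(181) = 181 − 1 = 180 = 2^2 · 3^2 · 5.
Test candidates g = 2, 3, … against the prime factors q ∈ {2, 3, 5} of φ(181): g is a generator iff g^(180/q) ≢ 1 for every such q.
g = 2: 2^90 ≡ 180; 2^60 ≡ 48; 2^36 ≡ 59 — none is 1, so 2 is a primitive root.
Hence the least primitive root of 181 is 2.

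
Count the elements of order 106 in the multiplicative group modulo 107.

52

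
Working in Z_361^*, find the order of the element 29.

By Lagrange's theorem, ord_361(29) divides φ(361) = φ(19^2) = 19·(19−1) = 342 = 2 · 3^2 · 19.
Divisors of 342: 1, 2, 3, 6, 9, 18, 19, 38, 57, 114, 171, 342.
Compute 29^d (mod 361) for the divisors d until we hit 1:
29^1 ≡ 29
29^2 ≡ 119
29^3 ≡ 202
29^6 ≡ 11
29^9 ≡ 56
29^18 ≡ 248
29^19 ≡ 333
29^38 ≡ 62
29^57 ≡ 69
29^114 ≡ 68
29^171 ≡ 360
29^342 ≡ 1
The smallest such exponent is 342, so the order of 29 is 342.

342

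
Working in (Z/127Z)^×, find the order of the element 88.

63

ord(88) | φ(127) = 127 − 1 = 126 = 2 · 3^2 · 7.
Divisors of 126: 1, 2, 3, 6, 7, 9, 14, 18, 21, 42, 63, 126.
Compute 88^d (mod 127) for the divisors d until we hit 1:
88^1 ≡ 88
88^2 ≡ 124
88^3 ≡ 117
88^6 ≡ 100
88^7 ≡ 37
88^9 ≡ 16
88^14 ≡ 99
88^18 ≡ 2
88^21 ≡ 107
88^42 ≡ 19
88^63 ≡ 1
So ord_127(88) = 63.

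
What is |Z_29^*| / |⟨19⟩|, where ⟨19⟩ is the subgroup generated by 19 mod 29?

ord(19) | φ(29) = 29 − 1 = 28 = 2^2 · 7.
Divisors of 28: 1, 2, 4, 7, 14, 28.
Evaluate successive powers at the divisors of 28:
19^1 ≡ 19
19^2 ≡ 13
19^4 ≡ 24
19^7 ≡ 12
19^14 ≡ 28
19^28 ≡ 1
So ord_29(19) = 28, hence |⟨19⟩| = 28.
[(Z/29Z)^× : ⟨19⟩] = 28/28 = 1.

1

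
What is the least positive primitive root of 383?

5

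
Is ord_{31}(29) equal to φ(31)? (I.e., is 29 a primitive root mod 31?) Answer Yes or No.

No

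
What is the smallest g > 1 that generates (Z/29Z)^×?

2

φ(29) = 29 − 1 = 28 = 2^2 · 7.
g is a primitive root iff g^(28/q) ≢ 1 (mod 29) for each prime q ∈ {2, 7}.
g = 2: 2^14 ≡ 28; 2^4 ≡ 16 — none is 1, so 2 is a primitive root.
The smallest primitive root modulo 29 is 2.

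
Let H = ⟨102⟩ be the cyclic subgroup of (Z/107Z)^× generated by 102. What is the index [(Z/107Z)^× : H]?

2

The order of 102 must divide φ(107) = 107 − 1 = 106 = 2 · 53.
Divisors of 106: 1, 2, 53, 106.
Evaluate successive powers at the divisors of 106:
102^1 ≡ 102 (mod 107)
102^2 ≡ 25 (mod 107)
102^53 ≡ 1 (mod 107) ✓
The order of 102 is 53, so the subgroup it generates has 53 elements.
Index = |(Z/107Z)^×| / |⟨102⟩| = 106 / 53 = 2.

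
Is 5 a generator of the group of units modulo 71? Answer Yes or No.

φ(71) = 71 − 1 = 70 = 2 · 5 · 7.
It suffices to check that the order of 5 is not a proper divisor of 70: compute 5^(70/q) for q ∈ {2, 5, 7}.
5^35 ≡ 1 (mod 71)  [q = 2: ≡ 1 ✗]
5^14 ≡ 57 (mod 71)  [q = 5: ≢ 1 ✓]
5^10 ≡ 1 (mod 71)  [q = 7: ≡ 1 ✗]
The check at q = 2 fails, so 5 generates a proper subgroup.

No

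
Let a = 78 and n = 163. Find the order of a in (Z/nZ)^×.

18

By Lagrange's theorem, ord_163(78) divides φ(163) = 163 − 1 = 162 = 2 · 3^4.
Divisors of 162: 1, 2, 3, 6, 9, 18, 27, 54, 81, 162.
Compute 78^d (mod 163) for the divisors d until we hit 1:
78^1 ≡ 78
78^2 ≡ 53
78^3 ≡ 59
78^6 ≡ 58
78^9 ≡ 162
78^18 ≡ 1
The smallest such exponent is 18, so the order of 78 is 18.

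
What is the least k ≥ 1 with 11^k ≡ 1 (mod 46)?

The order of 11 must divide φ(46) = φ(2)·φ(23) = 1·22 = 22 = 2 · 11.
Divisors of 22: 1, 2, 11, 22.
Check 11^d mod 46 for each divisor in increasing order:
11^1 ≡ 11 (mod 46)
11^2 ≡ 29 (mod 46)
11^11 ≡ 45 (mod 46)
11^22 ≡ 1 (mod 46) ✓
So ord_46(11) = 22.

22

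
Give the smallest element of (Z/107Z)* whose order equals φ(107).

φ(107) = 107 − 1 = 106 = 2 · 53.
Test candidates g = 2, 3, … against the prime factors q ∈ {2, 53} of φ(107): g is a generator iff g^(106/q) ≢ 1 for every such q.
g = 2: 2^53 ≡ 106; 2^2 ≡ 4 — none is 1, so 2 is a primitive root.
Hence the least primitive root of 107 is 2.

2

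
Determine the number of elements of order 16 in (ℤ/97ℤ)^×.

8

φ(97) = 97 − 1 = 96 = 2^5 · 3.
(Z/97Z)^× is cyclic (|G| = 96); a cyclic group of order m has exactly φ(d) elements of each order d | m, and none otherwise.
16 = 2^4 divides 96, and φ(16) = 8.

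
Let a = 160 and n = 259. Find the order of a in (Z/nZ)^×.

18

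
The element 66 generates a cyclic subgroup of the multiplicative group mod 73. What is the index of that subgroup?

3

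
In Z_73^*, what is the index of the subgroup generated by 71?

4

The order of 71 must divide φ(73) = 73 − 1 = 72 = 2^3 · 3^2.
Divisors of 72: 1, 2, 3, 4, 6, 8, 9, 12, 18, 24, 36, 72.
Check 71^d mod 73 for each divisor in increasing order:
71^1 ≡ 71
71^2 ≡ 4
71^3 ≡ 65
71^4 ≡ 16
71^6 ≡ 64
71^8 ≡ 37
71^9 ≡ 72
71^12 ≡ 8
71^18 ≡ 1
Thus |⟨71⟩| = ord(71) = 18.
Index = |(Z/73Z)^×| / |⟨71⟩| = 72 / 18 = 4.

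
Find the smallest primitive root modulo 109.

6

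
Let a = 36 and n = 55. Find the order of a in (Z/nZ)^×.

ord(36) | φ(55) = φ(5·11) = (5−1)·(11−1) = 4·10 = 40 = 2^3 · 5.
Divisors of 40: 1, 2, 4, 5, 8, 10, 20, 40.
Evaluate successive powers at the divisors of 40:
36^1 ≡ 36
36^2 ≡ 31
36^4 ≡ 26
36^5 ≡ 1
The smallest such exponent is 5, so the order of 36 is 5.

5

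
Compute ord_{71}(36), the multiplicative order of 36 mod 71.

35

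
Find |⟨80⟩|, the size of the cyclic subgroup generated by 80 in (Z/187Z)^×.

Since 80 ∈ (Z/187Z)^×, its order divides φ(187) = φ(11·17) = (11−1)·(17−1) = 10·16 = 160 = 2^5 · 5.
Divisors of 160: 1, 2, 4, 5, 8, 10, 16, 20, 32, 40, 80, 160.
Check 80^d mod 187 for each divisor in increasing order:
80^1 ≡ 80 (mod 187)
80^2 ≡ 42 (mod 187)
80^4 ≡ 81 (mod 187)
80^5 ≡ 122 (mod 187)
80^8 ≡ 16 (mod 187)
80^10 ≡ 111 (mod 187)
80^16 ≡ 69 (mod 187)
80^20 ≡ 166 (mod 187)
80^32 ≡ 86 (mod 187)
80^40 ≡ 67 (mod 187)
80^80 ≡ 1 (mod 187) ✓
Therefore the multiplicative order of 80 modulo 187 is 80.

80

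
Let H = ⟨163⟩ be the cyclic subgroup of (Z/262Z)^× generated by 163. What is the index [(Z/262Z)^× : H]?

5

Since 163 ∈ (Z/262Z)^×, its order divides φ(262) = φ(2)·φ(131) = 1·130 = 130 = 2 · 5 · 13.
Divisors of 130: 1, 2, 5, 10, 13, 26, 65, 130.
Check 163^d mod 262 for each divisor in increasing order:
163^1 ≡ 163 (mod 262)
163^2 ≡ 107 (mod 262)
163^5 ≡ 223 (mod 262)
163^10 ≡ 211 (mod 262)
163^13 ≡ 261 (mod 262)
163^26 ≡ 1 (mod 262) ✓
Thus |⟨163⟩| = ord(163) = 26.
Index = |(Z/262Z)^×| / |⟨163⟩| = 130 / 26 = 5.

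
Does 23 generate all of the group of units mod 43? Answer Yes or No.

φ(43) = 43 − 1 = 42 = 2 · 3 · 7.
It suffices to check that the order of 23 is not a proper divisor of 42: compute 23^(42/q) for q ∈ {2, 3, 7}.
23^21 ≡ 1 (mod 43)  [q = 2: ≡ 1 ✗]
23^14 ≡ 36 (mod 43)  [q = 3: ≢ 1 ✓]
23^6 ≡ 4 (mod 43)  [q = 7: ≢ 1 ✓]
Since 23^21 ≡ 1, the order of 23 divides 21 < 42, so 23 is not a primitive root.

No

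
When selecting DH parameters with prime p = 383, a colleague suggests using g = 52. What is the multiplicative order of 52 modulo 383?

382

Since 52 ∈ (Z/383Z)^×, its order divides φ(383) = 383 − 1 = 382 = 2 · 191.
Divisors of 382: 1, 2, 191, 382.
Test each divisor d:
52^1 ≡ 52 (mod 383)
52^2 ≡ 23 (mod 383)
52^191 ≡ 382 (mod 383)
52^382 ≡ 1 (mod 383) ✓
So ord_383(52) = 382.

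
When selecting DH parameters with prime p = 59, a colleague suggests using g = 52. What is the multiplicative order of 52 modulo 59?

58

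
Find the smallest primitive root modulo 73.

φ(73) = 73 − 1 = 72 = 2^3 · 3^2.
Test candidates g = 2, 3, … against the prime factors q ∈ {2, 3} of φ(73): g is a generator iff g^(72/q) ≢ 1 for every such q.
g = 2: 2^36 ≡ 1 — hits 1, so not a primitive root.
g = 3: 3^36 ≡ 1 — hits 1, so not a primitive root.
g = 4: 4^36 ≡ 1 — hits 1, so not a primitive root.
g = 5: 5^36 ≡ 72; 5^24 ≡ 8 — none is 1, so 5 is a primitive root.
Hence the least primitive root of 73 is 5.

5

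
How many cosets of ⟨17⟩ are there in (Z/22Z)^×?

The order of 17 must divide φ(22) = φ(2)·φ(11) = 1·10 = 10 = 2 · 5.
Divisors of 10: 1, 2, 5, 10.
Check 17^d mod 22 for each divisor in increasing order:
17^1 ≡ 17 (mod 22)
17^2 ≡ 3 (mod 22)
17^5 ≡ 21 (mod 22)
17^10 ≡ 1 (mod 22) ✓
The order of 17 is 10, so the subgroup it generates has 10 elements.
The index is φ(22) / ord(17) = 10 / 10 = 1.

1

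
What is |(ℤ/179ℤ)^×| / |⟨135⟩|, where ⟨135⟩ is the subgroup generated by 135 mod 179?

ord(135) | φ(179) = 179 − 1 = 178 = 2 · 89.
Divisors of 178: 1, 2, 89, 178.
Test each divisor d:
135^1 ≡ 135 (mod 179)
135^2 ≡ 146 (mod 179)
135^89 ≡ 1 (mod 179) ✓
Thus |⟨135⟩| = ord(135) = 89.
[(Z/179Z)^× : ⟨135⟩] = 178/89 = 2.

2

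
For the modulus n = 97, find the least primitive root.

5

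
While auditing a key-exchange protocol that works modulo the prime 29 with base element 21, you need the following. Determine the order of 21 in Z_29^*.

Since 21 ∈ (Z/29Z)^×, its order divides φ(29) = 29 − 1 = 28 = 2^2 · 7.
Divisors of 28: 1, 2, 4, 7, 14, 28.
Evaluate successive powers at the divisors of 28:
21^1 ≡ 21 (mod 29)
21^2 ≡ 6 (mod 29)
21^4 ≡ 7 (mod 29)
21^7 ≡ 12 (mod 29)
21^14 ≡ 28 (mod 29)
21^28 ≡ 1 (mod 29) ✓
Hence ord(21) = 28.

28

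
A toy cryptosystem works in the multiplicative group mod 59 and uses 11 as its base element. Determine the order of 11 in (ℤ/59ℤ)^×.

58

Since 11 ∈ (Z/59Z)^×, its order divides φ(59) = 59 − 1 = 58 = 2 · 29.
Divisors of 58: 1, 2, 29, 58.
Test each divisor d:
11^1 ≡ 11
11^2 ≡ 3
11^29 ≡ 58
11^58 ≡ 1
The smallest such exponent is 58, so the order of 11 is 58.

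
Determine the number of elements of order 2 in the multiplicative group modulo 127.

1

φ(127) = 127 − 1 = 126 = 2 · 3^2 · 7.
In a cyclic group of order 126, there are φ(d) elements of order d for each divisor d of 126, and zero for non-divisors.
2 | 126, and φ(2) = 2 − 1 = 1.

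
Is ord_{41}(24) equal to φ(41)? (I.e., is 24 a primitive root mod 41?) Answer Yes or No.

Yes

φ(41) = 41 − 1 = 40 = 2^3 · 5.
24 is a primitive root mod 41 iff 24^(φ(41)/q) ≢ 1 for every prime q | φ(41), i.e. q ∈ {2, 5}.
24^20 ≡ 40 (mod 41)  [q = 2: ≢ 1 ✓]
24^8 ≡ 16 (mod 41)  [q = 5: ≢ 1 ✓]
All checks pass, so 24 has order 40 and is a primitive root modulo 41.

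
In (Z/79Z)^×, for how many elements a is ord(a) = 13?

φ(79) = 79 − 1 = 78 = 2 · 3 · 13.
In a cyclic group of order 78, there are φ(d) elements of order d for each divisor d of 78, and zero for non-divisors.
13 | 78, and φ(13) = 13 − 1 = 12.

12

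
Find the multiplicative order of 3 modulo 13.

3

Since 3 ∈ (Z/13Z)^×, its order divides φ(13) = 13 − 1 = 12 = 2^2 · 3.
Divisors of 12: 1, 2, 3, 4, 6, 12.
Evaluate successive powers at the divisors of 12:
3^1 ≡ 3 (mod 13)
3^2 ≡ 9 (mod 13)
3^3 ≡ 1 (mod 13) ✓
Hence ord(3) = 3.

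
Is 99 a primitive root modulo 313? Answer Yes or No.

No

φ(313) = 313 − 1 = 312 = 2^3 · 3 · 13.
An element g generates (Z/313Z)^× iff g^(312/q) ≢ 1 (mod 313) for each prime q ∈ {2, 3, 13}.
99^156 ≡ 1 (mod 313)  [q = 2: ≡ 1 ✗]
99^104 ≡ 98 (mod 313)  [q = 3: ≢ 1 ✓]
99^24 ≡ 1 (mod 313)  [q = 13: ≡ 1 ✗]
Since 99^156 ≡ 1, the order of 99 divides 156 < 312, so 99 is not a primitive root.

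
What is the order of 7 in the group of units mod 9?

3

Since 7 ∈ (Z/9Z)^×, its order divides φ(9) = φ(3^2) = 3·(3−1) = 6 = 2 · 3.
Divisors of 6: 1, 2, 3, 6.
Check 7^d mod 9 for each divisor in increasing order:
7^1 ≡ 7 (mod 9)
7^2 ≡ 4 (mod 9)
7^3 ≡ 1 (mod 9) ✓
Hence ord(7) = 3.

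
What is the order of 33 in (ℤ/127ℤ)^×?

ord(33) | φ(127) = 127 − 1 = 126 = 2 · 3^2 · 7.
Divisors of 126: 1, 2, 3, 6, 7, 9, 14, 18, 21, 42, 63, 126.
Test each divisor d:
33^1 ≡ 33
33^2 ≡ 73
33^3 ≡ 123
33^6 ≡ 16
33^7 ≡ 20
33^9 ≡ 63
33^14 ≡ 19
33^18 ≡ 32
33^21 ≡ 126
33^42 ≡ 1
The smallest such exponent is 42, so the order of 33 is 42.

42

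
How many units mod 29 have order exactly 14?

6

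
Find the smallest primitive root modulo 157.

φ(157) = 157 − 1 = 156 = 2^2 · 3 · 13.
g is a primitive root iff g^(156/q) ≢ 1 (mod 157) for each prime q ∈ {2, 3, 13}.
g = 2: 2^78 ≡ 156; 2^52 ≡ 1 — hits 1, so not a primitive root.
g = 3: 3^78 ≡ 1 — hits 1, so not a primitive root.
g = 4: 4^78 ≡ 1 — hits 1, so not a primitive root.
g = 5: 5^78 ≡ 156; 5^52 ≡ 12; 5^12 ≡ 130 — none is 1, so 5 is a primitive root.
Hence the least primitive root of 157 is 5.

5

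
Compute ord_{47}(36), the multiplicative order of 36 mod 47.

The order of 36 must divide φ(47) = 47 − 1 = 46 = 2 · 23.
Divisors of 46: 1, 2, 23, 46.
Evaluate successive powers at the divisors of 46:
36^1 ≡ 36
36^2 ≡ 27
36^23 ≡ 1
The smallest such exponent is 23, so the order of 36 is 23.

23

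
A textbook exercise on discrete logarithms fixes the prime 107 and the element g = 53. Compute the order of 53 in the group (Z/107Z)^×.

53

By Lagrange's theorem, ord_107(53) divides φ(107) = 107 − 1 = 106 = 2 · 53.
Divisors of 106: 1, 2, 53, 106.
Check 53^d mod 107 for each divisor in increasing order:
53^1 ≡ 53 (mod 107)
53^2 ≡ 27 (mod 107)
53^53 ≡ 1 (mod 107) ✓
Hence ord(53) = 53.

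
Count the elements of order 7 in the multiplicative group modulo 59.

0

φ(59) = 59 − 1 = 58 = 2 · 29.
(Z/59Z)^× is cyclic (|G| = 58); a cyclic group of order m has exactly φ(d) elements of each order d | m, and none otherwise.
Here 58 is not a multiple of 7, so there are no elements of order 7.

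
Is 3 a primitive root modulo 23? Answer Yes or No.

φ(23) = 23 − 1 = 22 = 2 · 11.
An element g generates (Z/23Z)^× iff g^(22/q) ≢ 1 (mod 23) for each prime q ∈ {2, 11}.
3^11 ≡ 1 (mod 23)  [q = 2: ≡ 1 ✗]
3^2 ≡ 9 (mod 23)  [q = 11: ≢ 1 ✓]
3^11 ≡ 1 shows ord(3) | 11, strictly less than φ(23); not a primitive root.

No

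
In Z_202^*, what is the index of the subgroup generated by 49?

ord(49) | φ(202) = φ(2)·φ(101) = 1·100 = 100 = 2^2 · 5^2.
Divisors of 100: 1, 2, 4, 5, 10, 20, 25, 50, 100.
Check 49^d mod 202 for each divisor in increasing order:
49^1 ≡ 49
49^2 ≡ 179
49^4 ≡ 125
49^5 ≡ 65
49^10 ≡ 185
49^20 ≡ 87
49^25 ≡ 201
49^50 ≡ 1
The order of 49 is 50, so the subgroup it generates has 50 elements.
[(Z/202Z)^× : ⟨49⟩] = 100/50 = 2.

2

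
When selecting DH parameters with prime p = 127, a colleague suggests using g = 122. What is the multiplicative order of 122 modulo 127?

ord(122) | φ(127) = 127 − 1 = 126 = 2 · 3^2 · 7.
Divisors of 126: 1, 2, 3, 6, 7, 9, 14, 18, 21, 42, 63, 126.
Check 122^d mod 127 for each divisor in increasing order:
122^1 ≡ 122
122^2 ≡ 25
122^3 ≡ 2
122^6 ≡ 4
122^7 ≡ 107
122^9 ≡ 8
122^14 ≡ 19
122^18 ≡ 64
122^21 ≡ 1
Therefore the multiplicative order of 122 modulo 127 is 21.

21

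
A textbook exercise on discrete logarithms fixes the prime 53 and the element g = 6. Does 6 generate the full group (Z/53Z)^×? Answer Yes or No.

φ(53) = 53 − 1 = 52 = 2^2 · 13.
It suffices to check that the order of 6 is not a proper divisor of 52: compute 6^(52/q) for q ∈ {2, 13}.
6^26 ≡ 1 (mod 53)  [q = 2: ≡ 1 ✗]
6^4 ≡ 24 (mod 53)  [q = 13: ≢ 1 ✓]
The check at q = 2 fails, so 6 generates a proper subgroup.

No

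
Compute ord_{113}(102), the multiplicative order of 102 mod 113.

The order of 102 must divide φ(113) = 113 − 1 = 112 = 2^4 · 7.
Divisors of 112: 1, 2, 4, 7, 8, 14, 16, 28, 56, 112.
Evaluate successive powers at the divisors of 112:
102^1 ≡ 102
102^2 ≡ 8
102^4 ≡ 64
102^7 ≡ 18
102^8 ≡ 28
102^14 ≡ 98
102^16 ≡ 106
102^28 ≡ 112
102^56 ≡ 1
Hence ord(102) = 56.

56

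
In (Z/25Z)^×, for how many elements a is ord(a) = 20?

8

φ(25) = φ(5^2) = 5·(5−1) = 20 = 2^2 · 5.
Since (Z/25Z)^× is cyclic of order 20, the number of elements of order d is φ(d) when d | 20 and 0 otherwise.
20 = 2^2 · 5 divides 20, and φ(20) = 8.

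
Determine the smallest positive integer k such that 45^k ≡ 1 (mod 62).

15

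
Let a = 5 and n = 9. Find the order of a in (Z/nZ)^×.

6

By Lagrange's theorem, ord_9(5) divides φ(9) = φ(3^2) = 3·(3−1) = 6 = 2 · 3.
Divisors of 6: 1, 2, 3, 6.
Evaluate successive powers at the divisors of 6:
5^1 ≡ 5 (mod 9)
5^2 ≡ 7 (mod 9)
5^3 ≡ 8 (mod 9)
5^6 ≡ 1 (mod 9) ✓
So ord_9(5) = 6.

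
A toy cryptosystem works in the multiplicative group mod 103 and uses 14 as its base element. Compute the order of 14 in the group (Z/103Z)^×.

17

The order of 14 must divide φ(103) = 103 − 1 = 102 = 2 · 3 · 17.
Divisors of 102: 1, 2, 3, 6, 17, 34, 51, 102.
Check 14^d mod 103 for each divisor in increasing order:
14^1 ≡ 14 (mod 103)
14^2 ≡ 93 (mod 103)
14^3 ≡ 66 (mod 103)
14^6 ≡ 30 (mod 103)
14^17 ≡ 1 (mod 103) ✓
Hence ord(14) = 17.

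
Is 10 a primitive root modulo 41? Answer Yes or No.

φ(41) = 41 − 1 = 40 = 2^3 · 5.
It suffices to check that the order of 10 is not a proper divisor of 40: compute 10^(40/q) for q ∈ {2, 5}.
10^20 ≡ 1 (mod 41)  [q = 2: ≡ 1 ✗]
10^8 ≡ 16 (mod 41)  [q = 5: ≢ 1 ✓]
Since 10^20 ≡ 1, the order of 10 divides 20 < 40, so 10 is not a primitive root.

No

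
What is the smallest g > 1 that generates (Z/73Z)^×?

5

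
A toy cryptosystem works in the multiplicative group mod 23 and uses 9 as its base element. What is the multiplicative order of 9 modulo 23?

11

ord(9) | φ(23) = 23 − 1 = 22 = 2 · 11.
Divisors of 22: 1, 2, 11, 22.
Evaluate successive powers at the divisors of 22:
9^1 ≡ 9 (mod 23)
9^2 ≡ 12 (mod 23)
9^11 ≡ 1 (mod 23) ✓
The smallest such exponent is 11, so the order of 9 is 11.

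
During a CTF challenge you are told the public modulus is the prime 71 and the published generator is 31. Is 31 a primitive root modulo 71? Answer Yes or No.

φ(71) = 71 − 1 = 70 = 2 · 5 · 7.
An element g generates (Z/71Z)^× iff g^(70/q) ≢ 1 (mod 71) for each prime q ∈ {2, 5, 7}.
31^35 ≡ 70 (mod 71)  [q = 2: ≢ 1 ✓]
31^14 ≡ 54 (mod 71)  [q = 5: ≢ 1 ✓]
31^10 ≡ 20 (mod 71)  [q = 7: ≢ 1 ✓]
None equal 1, so ord_71(31) = 70: 31 is a primitive root.

Yes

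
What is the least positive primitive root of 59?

2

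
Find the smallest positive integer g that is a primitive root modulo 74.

φ(74) = φ(2)·φ(37) = 1·36 = 36 = 2^2 · 3^2.
Test candidates g = 2, 3, … against the prime factors q ∈ {2, 3} of φ(74): g is a generator iff g^(36/q) ≢ 1 for every such q.
g = 2: gcd(2, 74) = 2 > 1, not a unit — skip.
g = 3: 3^18 ≡ 1 — hits 1, so not a primitive root.
g = 4: gcd(4, 74) = 2 > 1, not a unit — skip.
g = 5: 5^18 ≡ 73; 5^12 ≡ 47 — none is 1, so 5 is a primitive root.
The smallest primitive root modulo 74 is 5.

5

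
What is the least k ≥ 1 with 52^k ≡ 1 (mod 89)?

Since 52 ∈ (Z/89Z)^×, its order divides φ(89) = 89 − 1 = 88 = 2^3 · 11.
Divisors of 88: 1, 2, 4, 8, 11, 22, 44, 88.
Test each divisor d:
52^1 ≡ 52 (mod 89)
52^2 ≡ 34 (mod 89)
52^4 ≡ 88 (mod 89)
52^8 ≡ 1 (mod 89) ✓
Therefore the multiplicative order of 52 modulo 89 is 8.

8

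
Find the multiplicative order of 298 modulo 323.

72

ord(298) | φ(323) = φ(17·19) = (17−1)·(19−1) = 16·18 = 288 = 2^5 · 3^2.
Divisors of 288: 1, 2, 3, 4, 6, 8, 9, 12, 16, 18, 24, 32, 36, 48, 72, 96, 144, 288.
Compute 298^d (mod 323) for the divisors d until we hit 1:
298^1 ≡ 298
298^2 ≡ 302
298^3 ≡ 202
298^4 ≡ 118
298^6 ≡ 106
298^8 ≡ 35
298^9 ≡ 94
298^12 ≡ 254
298^16 ≡ 256
298^18 ≡ 115
298^24 ≡ 239
298^32 ≡ 290
298^36 ≡ 305
298^48 ≡ 273
298^72 ≡ 1
The smallest such exponent is 72, so the order of 298 is 72.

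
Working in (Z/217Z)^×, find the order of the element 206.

30

Since 206 ∈ (Z/217Z)^×, its order divides φ(217) = φ(7·31) = (7−1)·(31−1) = 6·30 = 180 = 2^2 · 3^2 · 5.
Divisors of 180: 1, 2, 3, 4, 5, 6, 9, 10, 12, 15, 18, 20, 30, 36, 45, 60, 90, 180.
Test each divisor d:
206^1 ≡ 206
206^2 ≡ 121
206^3 ≡ 188
206^4 ≡ 102
206^5 ≡ 180
206^6 ≡ 190
206^9 ≡ 132
206^10 ≡ 67
206^12 ≡ 78
206^15 ≡ 125
206^18 ≡ 64
206^20 ≡ 149
206^30 ≡ 1
Therefore the multiplicative order of 206 modulo 217 is 30.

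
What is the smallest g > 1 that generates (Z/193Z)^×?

5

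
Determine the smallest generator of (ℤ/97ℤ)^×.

5

φ(97) = 97 − 1 = 96 = 2^5 · 3.
Test candidates g = 2, 3, … against the prime factors q ∈ {2, 3} of φ(97): g is a generator iff g^(96/q) ≢ 1 for every such q.
g = 2: 2^48 ≡ 1 — hits 1, so not a primitive root.
g = 3: 3^48 ≡ 1 — hits 1, so not a primitive root.
g = 4: 4^48 ≡ 1 — hits 1, so not a primitive root.
g = 5: 5^48 ≡ 96; 5^32 ≡ 35 — none is 1, so 5 is a primitive root.
So 5 is the smallest generator of (Z/97Z)^×.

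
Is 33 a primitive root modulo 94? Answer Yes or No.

φ(94) = φ(2)·φ(47) = 1·46 = 46 = 2 · 23.
33 is a primitive root mod 94 iff 33^(φ(94)/q) ≢ 1 for every prime q | φ(94), i.e. q ∈ {2, 23}.
33^23 ≡ 93 (mod 94)  [q = 2: ≢ 1 ✓]
33^2 ≡ 55 (mod 94)  [q = 23: ≢ 1 ✓]
Every test exponent gives a nontrivial residue, hence 33 generates the full group.

Yes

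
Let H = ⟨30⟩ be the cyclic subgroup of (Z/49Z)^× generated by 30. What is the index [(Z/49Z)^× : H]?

14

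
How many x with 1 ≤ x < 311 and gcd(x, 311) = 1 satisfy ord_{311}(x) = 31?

φ(311) = 311 − 1 = 310 = 2 · 5 · 31.
Since (Z/311Z)^× is cyclic of order 310, the number of elements of order d is φ(d) when d | 310 and 0 otherwise.
31 | 310, and φ(31) = 31 − 1 = 30.

30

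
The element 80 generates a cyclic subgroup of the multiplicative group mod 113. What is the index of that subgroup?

1

By Lagrange's theorem, ord_113(80) divides φ(113) = 113 − 1 = 112 = 2^4 · 7.
Divisors of 112: 1, 2, 4, 7, 8, 14, 16, 28, 56, 112.
Compute 80^d (mod 113) for the divisors d until we hit 1:
80^1 ≡ 80 (mod 113)
80^2 ≡ 72 (mod 113)
80^4 ≡ 99 (mod 113)
80^7 ≡ 42 (mod 113)
80^8 ≡ 83 (mod 113)
80^14 ≡ 69 (mod 113)
80^16 ≡ 109 (mod 113)
80^28 ≡ 15 (mod 113)
80^56 ≡ 112 (mod 113)
80^112 ≡ 1 (mod 113) ✓
So ord_113(80) = 112, hence |⟨80⟩| = 112.
The index is φ(113) / ord(80) = 112 / 112 = 1.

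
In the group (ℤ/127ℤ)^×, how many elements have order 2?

φ(127) = 127 − 1 = 126 = 2 · 3^2 · 7.
In a cyclic group of order 126, there are φ(d) elements of order d for each divisor d of 126, and zero for non-divisors.
2 | 126, and φ(2) = 2 − 1 = 1.

1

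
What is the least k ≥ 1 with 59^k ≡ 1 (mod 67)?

By Lagrange's theorem, ord_67(59) divides φ(67) = 67 − 1 = 66 = 2 · 3 · 11.
Divisors of 66: 1, 2, 3, 6, 11, 22, 33, 66.
Compute 59^d (mod 67) for the divisors d until we hit 1:
59^1 ≡ 59 (mod 67)
59^2 ≡ 64 (mod 67)
59^3 ≡ 24 (mod 67)
59^6 ≡ 40 (mod 67)
59^11 ≡ 1 (mod 67) ✓
Therefore the multiplicative order of 59 modulo 67 is 11.

11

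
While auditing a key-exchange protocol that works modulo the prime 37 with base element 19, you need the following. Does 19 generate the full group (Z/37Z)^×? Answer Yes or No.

Yes

φ(37) = 37 − 1 = 36 = 2^2 · 3^2.
It suffices to check that the order of 19 is not a proper divisor of 36: compute 19^(36/q) for q ∈ {2, 3}.
19^18 ≡ 36 (mod 37)  [q = 2: ≢ 1 ✓]
19^12 ≡ 10 (mod 37)  [q = 3: ≢ 1 ✓]
All checks pass, so 19 has order 36 and is a primitive root modulo 37.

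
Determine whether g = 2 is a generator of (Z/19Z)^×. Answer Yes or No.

Yes

φ(19) = 19 − 1 = 18 = 2 · 3^2.
An element g generates (Z/19Z)^× iff g^(18/q) ≢ 1 (mod 19) for each prime q ∈ {2, 3}.
2^9 ≡ 18 (mod 19)  [q = 2: ≢ 1 ✓]
2^6 ≡ 7 (mod 19)  [q = 3: ≢ 1 ✓]
All checks pass, so 2 has order 18 and is a primitive root modulo 19.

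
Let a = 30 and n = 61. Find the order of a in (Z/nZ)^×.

60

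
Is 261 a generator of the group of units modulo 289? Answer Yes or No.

φ(289) = φ(17^2) = 17·(17−1) = 272 = 2^4 · 17.
It suffices to check that the order of 261 is not a proper divisor of 272: compute 261^(272/q) for q ∈ {2, 17}.
261^136 ≡ 288 (mod 289)  [q = 2: ≢ 1 ✓]
261^16 ≡ 205 (mod 289)  [q = 17: ≢ 1 ✓]
Every test exponent gives a nontrivial residue, hence 261 generates the full group.

Yes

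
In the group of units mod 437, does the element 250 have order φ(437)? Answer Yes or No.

No

437 = 19 · 23 is a product of two distinct odd primes, so (Z/437Z)^× ≅ (Z/19Z)^× × (Z/23Z)^× is not cyclic.
No primitive root modulo 437 exists; in particular 250 is not one.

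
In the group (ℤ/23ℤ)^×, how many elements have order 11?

φ(23) = 23 − 1 = 22 = 2 · 11.
In a cyclic group of order 22, there are φ(d) elements of order d for each divisor d of 22, and zero for non-divisors.
11 | 22, and φ(11) = 11 − 1 = 10.

10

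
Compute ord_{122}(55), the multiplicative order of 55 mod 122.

The order of 55 must divide φ(122) = φ(2)·φ(61) = 1·60 = 60 = 2^2 · 3 · 5.
Divisors of 60: 1, 2, 3, 4, 5, 6, 10, 12, 15, 20, 30, 60.
Test each divisor d:
55^1 ≡ 55 (mod 122)
55^2 ≡ 97 (mod 122)
55^3 ≡ 89 (mod 122)
55^4 ≡ 15 (mod 122)
55^5 ≡ 93 (mod 122)
55^6 ≡ 113 (mod 122)
55^10 ≡ 109 (mod 122)
55^12 ≡ 81 (mod 122)
55^15 ≡ 11 (mod 122)
55^20 ≡ 47 (mod 122)
55^30 ≡ 121 (mod 122)
55^60 ≡ 1 (mod 122) ✓
Therefore the multiplicative order of 55 modulo 122 is 60.

60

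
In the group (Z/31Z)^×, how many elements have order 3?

2

φ(31) = 31 − 1 = 30 = 2 · 3 · 5.
In a cyclic group of order 30, there are φ(d) elements of order d for each divisor d of 30, and zero for non-divisors.
3 | 30, and φ(3) = 3 − 1 = 2.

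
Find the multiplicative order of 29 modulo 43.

42

ord(29) | φ(43) = 43 − 1 = 42 = 2 · 3 · 7.
Divisors of 42: 1, 2, 3, 6, 7, 14, 21, 42.
Check 29^d mod 43 for each divisor in increasing order:
29^1 ≡ 29
29^2 ≡ 24
29^3 ≡ 8
29^6 ≡ 21
29^7 ≡ 7
29^14 ≡ 6
29^21 ≡ 42
29^42 ≡ 1
Therefore the multiplicative order of 29 modulo 43 is 42.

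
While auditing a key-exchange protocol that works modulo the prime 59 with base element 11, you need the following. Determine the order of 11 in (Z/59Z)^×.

58

ord(11) | φ(59) = 59 − 1 = 58 = 2 · 29.
Divisors of 58: 1, 2, 29, 58.
Compute 11^d (mod 59) for the divisors d until we hit 1:
11^1 ≡ 11
11^2 ≡ 3
11^29 ≡ 58
11^58 ≡ 1
The smallest such exponent is 58, so the order of 11 is 58.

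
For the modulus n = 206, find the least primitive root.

5

φ(206) = φ(2)·φ(103) = 1·102 = 102 = 2 · 3 · 17.
Test candidates g = 2, 3, … against the prime factors q ∈ {2, 3, 17} of φ(206): g is a generator iff g^(102/q) ≢ 1 for every such q.
g = 2: gcd(2, 206) = 2 > 1, not a unit — skip.
g = 3: 3^51 ≡ 205; 3^34 ≡ 1 — hits 1, so not a primitive root.
g = 4: gcd(4, 206) = 2 > 1, not a unit — skip.
g = 5: 5^51 ≡ 205; 5^34 ≡ 159; 5^6 ≡ 175 — none is 1, so 5 is a primitive root.
So 5 is the smallest generator of (Z/206Z)^×.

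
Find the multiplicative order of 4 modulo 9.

The order of 4 must divide φ(9) = φ(3^2) = 3·(3−1) = 6 = 2 · 3.
Divisors of 6: 1, 2, 3, 6.
Compute 4^d (mod 9) for the divisors d until we hit 1:
4^1 ≡ 4 (mod 9)
4^2 ≡ 7 (mod 9)
4^3 ≡ 1 (mod 9) ✓
Hence ord(4) = 3.

3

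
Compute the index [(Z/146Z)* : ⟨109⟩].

4

Since 109 ∈ (Z/146Z)^×, its order divides φ(146) = φ(2)·φ(73) = 1·72 = 72 = 2^3 · 3^2.
Divisors of 72: 1, 2, 3, 4, 6, 8, 9, 12, 18, 24, 36, 72.
Evaluate successive powers at the divisors of 72:
109^1 ≡ 109 (mod 146)
109^2 ≡ 55 (mod 146)
109^3 ≡ 9 (mod 146)
109^4 ≡ 105 (mod 146)
109^6 ≡ 81 (mod 146)
109^8 ≡ 75 (mod 146)
109^9 ≡ 145 (mod 146)
109^12 ≡ 137 (mod 146)
109^18 ≡ 1 (mod 146) ✓
So ord_146(109) = 18, hence |⟨109⟩| = 18.
[(Z/146Z)^× : ⟨109⟩] = 72/18 = 4.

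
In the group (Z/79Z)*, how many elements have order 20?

φ(79) = 79 − 1 = 78 = 2 · 3 · 13.
Since (Z/79Z)^× is cyclic of order 78, the number of elements of order d is φ(d) when d | 78 and 0 otherwise.
20 does not divide 78, so no element of (Z/79Z)^× has order 20.

0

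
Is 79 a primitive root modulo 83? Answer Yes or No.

φ(83) = 83 − 1 = 82 = 2 · 41.
An element g generates (Z/83Z)^× iff g^(82/q) ≢ 1 (mod 83) for each prime q ∈ {2, 41}.
79^41 ≡ 82 (mod 83)  [q = 2: ≢ 1 ✓]
79^2 ≡ 16 (mod 83)  [q = 41: ≢ 1 ✓]
None equal 1, so ord_83(79) = 82: 79 is a primitive root.

Yes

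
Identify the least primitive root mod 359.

7

φ(359) = 359 − 1 = 358 = 2 · 179.
g is a primitive root iff g^(358/q) ≢ 1 (mod 359) for each prime q ∈ {2, 179}.
g = 2: 2^179 ≡ 1 — hits 1, so not a primitive root.
g = 3: 3^179 ≡ 1 — hits 1, so not a primitive root.
g = 4: 4^179 ≡ 1 — hits 1, so not a primitive root.
g = 5: 5^179 ≡ 1 — hits 1, so not a primitive root.
g = 6: 6^179 ≡ 1 — hits 1, so not a primitive root.
g = 7: 7^179 ≡ 358; 7^2 ≡ 49 — none is 1, so 7 is a primitive root.
So 7 is the smallest generator of (Z/359Z)^×.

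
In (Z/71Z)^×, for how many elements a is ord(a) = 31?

0

φ(71) = 71 − 1 = 70 = 2 · 5 · 7.
(Z/71Z)^× is cyclic (|G| = 70); a cyclic group of order m has exactly φ(d) elements of each order d | m, and none otherwise.
Here 70 is not a multiple of 31, so there are no elements of order 31.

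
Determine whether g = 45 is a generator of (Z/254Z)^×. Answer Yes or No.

Yes

φ(254) = φ(2)·φ(127) = 1·126 = 126 = 2 · 3^2 · 7.
45 is a primitive root mod 254 iff 45^(φ(254)/q) ≢ 1 for every prime q | φ(254), i.e. q ∈ {2, 3, 7}.
45^63 ≡ 253 (mod 254)  [q = 2: ≢ 1 ✓]
45^42 ≡ 19 (mod 254)  [q = 3: ≢ 1 ✓]
45^18 ≡ 135 (mod 254)  [q = 7: ≢ 1 ✓]
Every test exponent gives a nontrivial residue, hence 45 generates the full group.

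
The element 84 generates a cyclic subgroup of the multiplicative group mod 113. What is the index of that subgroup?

Since 84 ∈ (Z/113Z)^×, its order divides φ(113) = 113 − 1 = 112 = 2^4 · 7.
Divisors of 112: 1, 2, 4, 7, 8, 14, 16, 28, 56, 112.
Test each divisor d:
84^1 ≡ 84 (mod 113)
84^2 ≡ 50 (mod 113)
84^4 ≡ 14 (mod 113)
84^7 ≡ 40 (mod 113)
84^8 ≡ 83 (mod 113)
84^14 ≡ 18 (mod 113)
84^16 ≡ 109 (mod 113)
84^28 ≡ 98 (mod 113)
84^56 ≡ 112 (mod 113)
84^112 ≡ 1 (mod 113) ✓
The order of 84 is 112, so the subgroup it generates has 112 elements.
Index = |(Z/113Z)^×| / |⟨84⟩| = 112 / 112 = 1.

1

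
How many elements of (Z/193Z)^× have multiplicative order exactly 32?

φ(193) = 193 − 1 = 192 = 2^6 · 3.
(Z/193Z)^× is cyclic (|G| = 192); a cyclic group of order m has exactly φ(d) elements of each order d | m, and none otherwise.
32 = 2^5 divides 192, and φ(32) = 16.

16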